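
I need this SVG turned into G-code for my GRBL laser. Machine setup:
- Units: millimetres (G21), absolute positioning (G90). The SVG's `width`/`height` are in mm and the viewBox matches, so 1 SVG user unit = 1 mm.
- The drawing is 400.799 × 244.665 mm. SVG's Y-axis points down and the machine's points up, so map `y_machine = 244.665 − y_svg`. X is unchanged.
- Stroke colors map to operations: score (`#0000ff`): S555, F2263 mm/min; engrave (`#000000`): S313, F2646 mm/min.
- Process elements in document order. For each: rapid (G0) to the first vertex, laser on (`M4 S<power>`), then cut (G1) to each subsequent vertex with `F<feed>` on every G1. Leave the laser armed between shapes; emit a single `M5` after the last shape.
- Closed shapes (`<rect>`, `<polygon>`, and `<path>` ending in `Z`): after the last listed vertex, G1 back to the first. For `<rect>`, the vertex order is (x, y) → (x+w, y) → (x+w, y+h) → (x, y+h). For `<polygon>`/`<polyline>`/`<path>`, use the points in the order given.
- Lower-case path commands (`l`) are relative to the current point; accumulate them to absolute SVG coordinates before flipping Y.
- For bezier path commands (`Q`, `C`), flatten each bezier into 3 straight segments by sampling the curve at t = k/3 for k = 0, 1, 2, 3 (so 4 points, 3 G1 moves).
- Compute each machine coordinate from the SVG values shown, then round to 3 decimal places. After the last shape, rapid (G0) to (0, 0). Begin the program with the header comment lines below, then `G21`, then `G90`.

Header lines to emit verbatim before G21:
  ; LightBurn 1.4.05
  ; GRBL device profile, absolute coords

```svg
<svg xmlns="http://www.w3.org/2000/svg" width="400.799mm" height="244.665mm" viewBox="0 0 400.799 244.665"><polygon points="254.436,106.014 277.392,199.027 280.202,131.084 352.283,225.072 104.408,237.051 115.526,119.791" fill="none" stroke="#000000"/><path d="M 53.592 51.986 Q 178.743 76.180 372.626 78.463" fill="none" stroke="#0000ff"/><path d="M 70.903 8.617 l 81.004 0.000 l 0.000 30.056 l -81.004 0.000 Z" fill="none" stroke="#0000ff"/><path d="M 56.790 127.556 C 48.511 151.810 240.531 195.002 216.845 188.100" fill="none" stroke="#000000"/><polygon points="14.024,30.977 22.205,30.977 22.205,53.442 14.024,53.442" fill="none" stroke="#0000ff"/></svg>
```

; LightBurn 1.4.05
; GRBL device profile, absolute coords
G21
G90
G0 X254.436 Y138.651
M4 S313
G1 X277.392 Y45.638 F2646
G1 X280.202 Y113.581 F2646
G1 X352.283 Y19.593 F2646
G1 X104.408 Y7.614 F2646
G1 X115.526 Y124.874 F2646
G1 X254.436 Y138.651 F2646
G0 X53.592 Y192.679
M4 S555
G1 X144.663 Y178.984 F2263
G1 X251.008 Y170.159 F2263
G1 X372.626 Y166.202 F2263
G0 X70.903 Y236.048
M4 S555
G1 X151.907 Y236.048 F2263
G1 X151.907 Y205.992 F2263
G1 X70.903 Y205.992 F2263
G1 X70.903 Y236.048 F2263
G0 X56.790 Y117.109
M4 S313
G1 X99.870 Y89.099 F2646
G1 X184.037 Y63.804 F2646
G1 X216.845 Y56.565 F2646
G0 X14.024 Y213.688
M4 S555
G1 X22.205 Y213.688 F2263
G1 X22.205 Y191.223 F2263
G1 X14.024 Y191.223 F2263
G1 X14.024 Y213.688 F2263
M5
G0 X0.000 Y0.000

viewBox `0 0 400.799 244.665` with mm width/height → 1 unit = 1 mm. Flip: y_m = 244.665 − y_svg.

**Shape 1** — `<polygon>` closed polygon, stroke `#000000` → engrave (S313, F2646). Machine vertices: (254.436,138.651) → (277.392,45.638) → (280.202,113.581) → (352.283,19.593) → (104.408,7.614) → (115.526,124.874) → (254.436,138.651). Closed: final G1 returns to the first vertex.

**Shape 2** — `<path>` quadratic bezier, stroke `#0000ff` → score (S555, F2263). Control points (SVG): P0=(53.592,51.986), P1=(178.743,76.180), P2=(372.626,78.463); sampled at t=k/3. Machine vertices: (53.592,192.679) → (144.663,178.984) → (251.008,170.159) → (372.626,166.202). Open path.

**Shape 3** — `<path>` rectangle, stroke `#0000ff` → score (S555, F2263). Machine vertices: (70.903,236.048) → (151.907,236.048) → (151.907,205.992) → (70.903,205.992) → (70.903,236.048). Closed: final G1 returns to the first vertex.

**Shape 4** — `<path>` cubic bezier, stroke `#000000` → engrave (S313, F2646). Control points (SVG): P0=(56.790,127.556), P1=(48.511,151.810), P2=(240.531,195.002), P3=(216.845,188.100); sampled at t=k/3. Machine vertices: (56.790,117.109) → (99.870,89.099) → (184.037,63.804) → (216.845,56.565). Open path.

**Shape 5** — `<polygon>` rectangle, stroke `#0000ff` → score (S555, F2263). Machine vertices: (14.024,213.688) → (22.205,213.688) → (22.205,191.223) → (14.024,191.223) → (14.024,213.688). Closed: final G1 returns to the first vertex.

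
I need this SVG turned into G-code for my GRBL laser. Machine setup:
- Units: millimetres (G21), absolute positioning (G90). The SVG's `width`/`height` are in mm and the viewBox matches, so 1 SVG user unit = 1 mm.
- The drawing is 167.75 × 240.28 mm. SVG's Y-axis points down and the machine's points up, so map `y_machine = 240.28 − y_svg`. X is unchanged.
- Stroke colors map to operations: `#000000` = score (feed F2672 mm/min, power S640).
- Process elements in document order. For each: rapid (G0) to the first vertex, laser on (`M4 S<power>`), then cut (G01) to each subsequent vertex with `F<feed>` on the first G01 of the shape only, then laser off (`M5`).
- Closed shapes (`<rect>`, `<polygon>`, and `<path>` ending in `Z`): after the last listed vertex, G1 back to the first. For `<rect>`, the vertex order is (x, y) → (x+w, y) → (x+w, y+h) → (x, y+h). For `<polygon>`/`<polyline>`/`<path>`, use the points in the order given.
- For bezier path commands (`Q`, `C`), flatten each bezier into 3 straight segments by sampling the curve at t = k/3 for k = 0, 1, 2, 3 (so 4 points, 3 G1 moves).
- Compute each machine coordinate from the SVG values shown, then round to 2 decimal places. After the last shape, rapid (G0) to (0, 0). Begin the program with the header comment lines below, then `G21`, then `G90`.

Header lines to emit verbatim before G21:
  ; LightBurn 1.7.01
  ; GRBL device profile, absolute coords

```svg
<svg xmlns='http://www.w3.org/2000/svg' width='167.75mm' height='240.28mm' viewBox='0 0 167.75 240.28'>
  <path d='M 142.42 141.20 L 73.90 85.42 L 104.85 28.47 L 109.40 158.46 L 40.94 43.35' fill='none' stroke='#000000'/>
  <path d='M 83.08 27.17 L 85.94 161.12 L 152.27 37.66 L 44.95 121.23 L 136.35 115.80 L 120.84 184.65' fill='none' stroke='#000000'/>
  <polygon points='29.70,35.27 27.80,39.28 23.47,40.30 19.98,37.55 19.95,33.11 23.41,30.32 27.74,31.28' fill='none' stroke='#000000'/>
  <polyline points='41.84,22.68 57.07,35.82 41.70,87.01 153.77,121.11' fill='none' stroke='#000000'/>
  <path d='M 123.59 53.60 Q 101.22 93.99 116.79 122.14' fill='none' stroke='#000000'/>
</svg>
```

; LightBurn 1.7.01
; GRBL device profile, absolute coords
G21
G90
G0 X142.42 Y99.08
M4 S640
G01 X73.90 Y154.86 F2672
G01 X104.85 Y211.81
G01 X109.40 Y81.82
G01 X40.94 Y196.93
M5
G0 X83.08 Y213.11
M4 S640
G01 X85.94 Y79.16 F2672
G01 X152.27 Y202.62
G01 X44.95 Y119.05
G01 X136.35 Y124.48
G01 X120.84 Y55.63
M5
G0 X29.70 Y205.01
M4 S640
G01 X27.80 Y201.00 F2672
G01 X23.47 Y199.98
G01 X19.98 Y202.73
G01 X19.95 Y207.17
G01 X23.41 Y209.96
G01 X27.74 Y209.00
G01 X29.70 Y205.01
M5
G0 X41.84 Y217.60
M4 S640
G01 X57.07 Y204.46 F2672
G01 X41.70 Y153.27
G01 X153.77 Y119.17
M5
G0 X123.59 Y186.68
M4 S640
G01 X112.89 Y161.11 F2672
G01 X110.63 Y138.27
G01 X116.79 Y118.14
M5
G0 X0.00 Y0.00

viewBox `0 0 167.75 240.28` with mm width/height → 1 unit = 1 mm. Flip: y_m = 240.28 − y_svg.

**Shape 1** — `<path>` open polyline, stroke `#000000` → score (S640, F2672). Machine vertices: (142.42,99.08) → (73.90,154.86) → (104.85,211.81) → (109.40,81.82) → (40.94,196.93). Open path.

**Shape 2** — `<path>` open polyline, stroke `#000000` → score (S640, F2672). Machine vertices: (83.08,213.11) → (85.94,79.16) → (152.27,202.62) → (44.95,119.05) → (136.35,124.48) → (120.84,55.63). Open path.

**Shape 3** — `<polygon>` regular polygon, stroke `#000000` → score (S640, F2672). Machine vertices: (29.70,205.01) → (27.80,201.00) → (23.47,199.98) → (19.98,202.73) → (19.95,207.17) → (23.41,209.96) → (27.74,209.00) → (29.70,205.01). Closed: final G1 returns to the first vertex.

**Shape 4** — `<polyline>` open polyline, stroke `#000000` → score (S640, F2672). Machine vertices: (41.84,217.60) → (57.07,204.46) → (41.70,153.27) → (153.77,119.17). Open path.

**Shape 5** — `<path>` quadratic bezier, stroke `#000000` → score (S640, F2672). Control points (SVG): P0=(123.59,53.60), P1=(101.22,93.99), P2=(116.79,122.14); sampled at t=k/3. Machine vertices: (123.59,186.68) → (112.89,161.11) → (110.63,138.27) → (116.79,118.14). Open path.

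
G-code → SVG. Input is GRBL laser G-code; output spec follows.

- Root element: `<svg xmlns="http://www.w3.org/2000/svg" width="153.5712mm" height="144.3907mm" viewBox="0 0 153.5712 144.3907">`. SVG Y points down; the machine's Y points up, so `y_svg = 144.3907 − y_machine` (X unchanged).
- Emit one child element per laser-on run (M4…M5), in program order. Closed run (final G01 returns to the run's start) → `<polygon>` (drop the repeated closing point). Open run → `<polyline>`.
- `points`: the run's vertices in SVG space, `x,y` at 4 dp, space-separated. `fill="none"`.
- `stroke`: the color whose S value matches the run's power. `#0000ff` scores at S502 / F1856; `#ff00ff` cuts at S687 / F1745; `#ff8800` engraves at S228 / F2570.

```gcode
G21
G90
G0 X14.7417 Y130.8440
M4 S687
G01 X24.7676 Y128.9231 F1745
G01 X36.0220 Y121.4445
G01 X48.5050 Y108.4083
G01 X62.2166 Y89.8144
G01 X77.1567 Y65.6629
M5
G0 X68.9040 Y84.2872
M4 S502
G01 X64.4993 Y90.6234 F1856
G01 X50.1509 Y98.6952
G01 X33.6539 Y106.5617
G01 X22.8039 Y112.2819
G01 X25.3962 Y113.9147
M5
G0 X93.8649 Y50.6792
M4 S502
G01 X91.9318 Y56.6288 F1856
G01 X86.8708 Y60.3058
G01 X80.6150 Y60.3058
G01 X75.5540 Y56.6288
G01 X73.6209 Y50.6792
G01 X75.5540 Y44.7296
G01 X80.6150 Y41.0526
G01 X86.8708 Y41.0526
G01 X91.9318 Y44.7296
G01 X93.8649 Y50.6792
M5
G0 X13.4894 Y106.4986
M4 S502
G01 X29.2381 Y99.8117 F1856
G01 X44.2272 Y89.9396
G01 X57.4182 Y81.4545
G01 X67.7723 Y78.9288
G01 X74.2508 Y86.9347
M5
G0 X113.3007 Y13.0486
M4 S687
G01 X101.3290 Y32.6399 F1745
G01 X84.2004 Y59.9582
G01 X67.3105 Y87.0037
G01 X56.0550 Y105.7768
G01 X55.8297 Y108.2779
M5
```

<svg xmlns="http://www.w3.org/2000/svg" width="153.5712mm" height="144.3907mm" viewBox="0 0 153.5712 144.3907">
  <polyline points="14.7417,13.5467 24.7676,15.4676 36.0220,22.9462 48.5050,35.9824 62.2166,54.5763 77.1567,78.7278" fill="none" stroke="#ff00ff"/>
  <polyline points="68.9040,60.1035 64.4993,53.7673 50.1509,45.6955 33.6539,37.8290 22.8039,32.1088 25.3962,30.4760" fill="none" stroke="#0000ff"/>
  <polygon points="93.8649,93.7115 91.9318,87.7619 86.8708,84.0849 80.6150,84.0849 75.5540,87.7619 73.6209,93.7115 75.5540,99.6611 80.6150,103.3381 86.8708,103.3381 91.9318,99.6611" fill="none" stroke="#0000ff"/>
  <polyline points="13.4894,37.8921 29.2381,44.5790 44.2272,54.4511 57.4182,62.9362 67.7723,65.4619 74.2508,57.4560" fill="none" stroke="#0000ff"/>
  <polyline points="113.3007,131.3421 101.3290,111.7508 84.2004,84.4325 67.3105,57.3870 56.0550,38.6139 55.8297,36.1128" fill="none" stroke="#ff00ff"/>
</svg>

y_svg = 144.3907 − y_m.

[1] S687→`#ff00ff` (cut); open run; points: 14.7417,13.5467 24.7676,15.4676 36.0220,22.9462 48.5050,35.9824 62.2166,54.5763 77.1567,78.7278

[2] S502→`#0000ff` (score); open run; points: 68.9040,60.1035 64.4993,53.7673 50.1509,45.6955 33.6539,37.8290 22.8039,32.1088 25.3962,30.4760

[3] S502→`#0000ff` (score); closed run; points: 93.8649,93.7115 91.9318,87.7619 86.8708,84.0849 80.6150,84.0849 75.5540,87.7619 73.6209,93.7115 75.5540,99.6611 80.6150,103.3381 86.8708,103.3381 91.9318,99.6611

[4] S502→`#0000ff` (score); open run; points: 13.4894,37.8921 29.2381,44.5790 44.2272,54.4511 57.4182,62.9362 67.7723,65.4619 74.2508,57.4560

[5] S687→`#ff00ff` (cut); open run; points: 113.3007,131.3421 101.3290,111.7508 84.2004,84.4325 67.3105,57.3870 56.0550,38.6139 55.8297,36.1128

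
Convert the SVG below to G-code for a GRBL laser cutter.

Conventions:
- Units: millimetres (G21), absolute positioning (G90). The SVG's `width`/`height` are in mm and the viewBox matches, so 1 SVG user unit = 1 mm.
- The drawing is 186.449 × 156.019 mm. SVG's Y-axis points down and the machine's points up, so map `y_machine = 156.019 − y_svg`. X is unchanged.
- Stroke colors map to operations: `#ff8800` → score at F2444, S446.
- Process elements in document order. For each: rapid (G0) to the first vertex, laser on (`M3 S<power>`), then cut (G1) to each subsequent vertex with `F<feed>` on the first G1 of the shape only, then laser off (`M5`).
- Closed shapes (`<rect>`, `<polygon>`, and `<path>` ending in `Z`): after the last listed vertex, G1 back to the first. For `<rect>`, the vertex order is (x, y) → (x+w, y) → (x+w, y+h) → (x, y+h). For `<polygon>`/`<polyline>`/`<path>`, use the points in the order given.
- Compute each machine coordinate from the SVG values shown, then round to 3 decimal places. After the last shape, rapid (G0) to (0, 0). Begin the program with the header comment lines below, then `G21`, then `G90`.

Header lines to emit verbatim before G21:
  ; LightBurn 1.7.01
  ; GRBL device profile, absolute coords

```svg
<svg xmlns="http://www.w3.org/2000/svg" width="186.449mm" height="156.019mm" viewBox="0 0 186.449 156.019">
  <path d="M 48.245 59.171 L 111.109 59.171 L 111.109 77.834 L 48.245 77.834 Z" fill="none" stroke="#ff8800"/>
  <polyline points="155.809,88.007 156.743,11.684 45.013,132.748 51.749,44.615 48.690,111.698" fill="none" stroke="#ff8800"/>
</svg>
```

1 u = 1 mm; y_m = 156.019 − y.

[1] `<path>` rectangle, #ff8800→score S446 F2444: (48.245,96.848) → (111.109,96.848) → (111.109,78.185) → (48.245,78.185) → (48.245,96.848) (closed)

[2] `<polyline>` open polyline, #ff8800→score S446 F2444: (155.809,68.012) → (156.743,144.335) → (45.013,23.271) → (51.749,111.404) → (48.690,44.321)

; LightBurn 1.7.01
; GRBL device profile, absolute coords
G21
G90
G0 X48.245 Y96.848
M3 S446
G1 X111.109 Y96.848 F2444
G1 X111.109 Y78.185
G1 X48.245 Y78.185
G1 X48.245 Y96.848
M5
G0 X155.809 Y68.012
M3 S446
G1 X156.743 Y144.335 F2444
G1 X45.013 Y23.271
G1 X51.749 Y111.404
G1 X48.690 Y44.321
M5
G0 X0.000 Y0.000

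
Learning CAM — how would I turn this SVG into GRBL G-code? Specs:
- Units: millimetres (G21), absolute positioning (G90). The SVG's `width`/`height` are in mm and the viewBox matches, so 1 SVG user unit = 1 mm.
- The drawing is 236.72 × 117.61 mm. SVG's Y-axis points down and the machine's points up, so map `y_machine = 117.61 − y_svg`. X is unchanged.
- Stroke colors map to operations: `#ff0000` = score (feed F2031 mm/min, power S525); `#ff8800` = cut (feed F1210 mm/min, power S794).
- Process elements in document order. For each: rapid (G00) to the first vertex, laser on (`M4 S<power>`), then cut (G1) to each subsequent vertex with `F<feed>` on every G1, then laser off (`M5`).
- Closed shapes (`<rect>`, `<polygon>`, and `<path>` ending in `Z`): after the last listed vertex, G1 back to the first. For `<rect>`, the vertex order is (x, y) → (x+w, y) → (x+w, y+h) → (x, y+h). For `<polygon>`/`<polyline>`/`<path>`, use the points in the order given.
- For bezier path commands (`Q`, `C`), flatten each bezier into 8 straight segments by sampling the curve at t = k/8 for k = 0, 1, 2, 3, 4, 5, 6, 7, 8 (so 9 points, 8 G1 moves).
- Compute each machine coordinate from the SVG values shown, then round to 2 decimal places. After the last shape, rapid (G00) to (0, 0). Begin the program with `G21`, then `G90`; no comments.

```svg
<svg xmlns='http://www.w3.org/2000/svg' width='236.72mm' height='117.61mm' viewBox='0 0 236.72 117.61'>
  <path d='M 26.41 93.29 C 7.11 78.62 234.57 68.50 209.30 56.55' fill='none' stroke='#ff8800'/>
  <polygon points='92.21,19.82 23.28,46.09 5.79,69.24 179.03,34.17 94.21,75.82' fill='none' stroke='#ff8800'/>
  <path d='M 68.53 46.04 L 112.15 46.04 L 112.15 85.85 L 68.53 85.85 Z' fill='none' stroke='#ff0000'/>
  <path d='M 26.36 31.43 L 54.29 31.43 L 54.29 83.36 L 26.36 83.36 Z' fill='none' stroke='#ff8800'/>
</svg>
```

Since the viewBox matches the mm dimensions, user units are millimetres directly. The only transform is the Y-flip y_m = 117.61 − y_svg.

Shape 1 is a cubic bezier drawn with `<path>`. Its stroke #ff8800 means cut at S794, F1210. After flipping Y the toolpath is (26.41,24.32) → (29.76,29.62) → (50.40,34.57) → (82.46,39.24) → (120.09,43.71) → (157.45,48.05) → (188.67,52.34) → (207.91,56.65) → (209.30,61.06).

Shape 2 is a closed polygon drawn with `<polygon>`. Its stroke #ff8800 means cut at S794, F1210. After flipping Y the toolpath is (92.21,97.79) → (23.28,71.52) → (5.79,48.37) → (179.03,83.44) → (94.21,41.79) → (92.21,97.79), returning to the start.

Shape 3 is a rectangle drawn with `<path>`. Its stroke #ff0000 means score at S525, F2031. After flipping Y the toolpath is (68.53,71.57) → (112.15,71.57) → (112.15,31.76) → (68.53,31.76) → (68.53,71.57), returning to the start.

Shape 4 is a rectangle drawn with `<path>`. Its stroke #ff8800 means cut at S794, F1210. After flipping Y the toolpath is (26.36,86.18) → (54.29,86.18) → (54.29,34.25) → (26.36,34.25) → (26.36,86.18), returning to the start.

G21
G90
G00 X26.41 Y24.32
M4 S794
G1 X29.76 Y29.62 F1210
G1 X50.40 Y34.57 F1210
G1 X82.46 Y39.24 F1210
G1 X120.09 Y43.71 F1210
G1 X157.45 Y48.05 F1210
G1 X188.67 Y52.34 F1210
G1 X207.91 Y56.65 F1210
G1 X209.30 Y61.06 F1210
M5
G00 X92.21 Y97.79
M4 S794
G1 X23.28 Y71.52 F1210
G1 X5.79 Y48.37 F1210
G1 X179.03 Y83.44 F1210
G1 X94.21 Y41.79 F1210
G1 X92.21 Y97.79 F1210
M5
G00 X68.53 Y71.57
M4 S525
G1 X112.15 Y71.57 F2031
G1 X112.15 Y31.76 F2031
G1 X68.53 Y31.76 F2031
G1 X68.53 Y71.57 F2031
M5
G00 X26.36 Y86.18
M4 S794
G1 X54.29 Y86.18 F1210
G1 X54.29 Y34.25 F1210
G1 X26.36 Y34.25 F1210
G1 X26.36 Y86.18 F1210
M5
G00 X0.00 Y0.00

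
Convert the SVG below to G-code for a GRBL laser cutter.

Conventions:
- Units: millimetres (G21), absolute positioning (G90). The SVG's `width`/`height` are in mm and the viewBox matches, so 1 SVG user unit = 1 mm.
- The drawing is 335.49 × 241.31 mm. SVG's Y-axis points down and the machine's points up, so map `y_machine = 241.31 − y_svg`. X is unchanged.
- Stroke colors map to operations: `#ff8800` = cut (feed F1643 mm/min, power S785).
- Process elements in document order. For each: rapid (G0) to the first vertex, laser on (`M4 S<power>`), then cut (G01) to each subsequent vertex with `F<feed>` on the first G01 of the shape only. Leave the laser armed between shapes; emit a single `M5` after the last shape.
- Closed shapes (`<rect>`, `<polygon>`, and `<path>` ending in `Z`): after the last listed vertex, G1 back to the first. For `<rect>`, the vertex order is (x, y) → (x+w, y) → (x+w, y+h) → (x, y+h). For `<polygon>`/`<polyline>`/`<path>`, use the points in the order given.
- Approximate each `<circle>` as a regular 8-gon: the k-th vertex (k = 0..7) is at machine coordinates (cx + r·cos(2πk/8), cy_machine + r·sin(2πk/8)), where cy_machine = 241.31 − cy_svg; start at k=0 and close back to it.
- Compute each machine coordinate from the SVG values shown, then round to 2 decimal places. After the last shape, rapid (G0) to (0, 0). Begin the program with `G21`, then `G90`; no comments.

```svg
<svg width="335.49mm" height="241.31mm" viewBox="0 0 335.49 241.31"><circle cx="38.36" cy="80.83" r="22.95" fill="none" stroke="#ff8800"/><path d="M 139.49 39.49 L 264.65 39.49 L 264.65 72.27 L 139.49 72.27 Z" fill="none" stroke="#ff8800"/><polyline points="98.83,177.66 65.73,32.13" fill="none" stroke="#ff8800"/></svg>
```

viewBox `0 0 335.49 241.31` with mm width/height → 1 unit = 1 mm. Flip: y_m = 241.31 − y_svg.

**Shape 1** — `<circle>` circle, stroke `#ff8800` → cut (S785, F1643). Machine vertices: (61.31,160.48) → (54.59,176.71) → (38.36,183.43) → (22.13,176.71) → (15.41,160.48) → (22.13,144.25) → (38.36,137.53) → (54.59,144.25) → (61.31,160.48). Closed: final G1 returns to the first vertex.

**Shape 2** — `<path>` rectangle, stroke `#ff8800` → cut (S785, F1643). Machine vertices: (139.49,201.82) → (264.65,201.82) → (264.65,169.04) → (139.49,169.04) → (139.49,201.82). Closed: final G1 returns to the first vertex.

**Shape 3** — `<polyline>` line segment, stroke `#ff8800` → cut (S785, F1643). Machine vertices: (98.83,63.65) → (65.73,209.18). Open path.

G21
G90
G0 X61.31 Y160.48
M4 S785
G01 X54.59 Y176.71 F1643
G01 X38.36 Y183.43
G01 X22.13 Y176.71
G01 X15.41 Y160.48
G01 X22.13 Y144.25
G01 X38.36 Y137.53
G01 X54.59 Y144.25
G01 X61.31 Y160.48
G0 X139.49 Y201.82
M4 S785
G01 X264.65 Y201.82 F1643
G01 X264.65 Y169.04
G01 X139.49 Y169.04
G01 X139.49 Y201.82
G0 X98.83 Y63.65
M4 S785
G01 X65.73 Y209.18 F1643
M5
G0 X0.00 Y0.00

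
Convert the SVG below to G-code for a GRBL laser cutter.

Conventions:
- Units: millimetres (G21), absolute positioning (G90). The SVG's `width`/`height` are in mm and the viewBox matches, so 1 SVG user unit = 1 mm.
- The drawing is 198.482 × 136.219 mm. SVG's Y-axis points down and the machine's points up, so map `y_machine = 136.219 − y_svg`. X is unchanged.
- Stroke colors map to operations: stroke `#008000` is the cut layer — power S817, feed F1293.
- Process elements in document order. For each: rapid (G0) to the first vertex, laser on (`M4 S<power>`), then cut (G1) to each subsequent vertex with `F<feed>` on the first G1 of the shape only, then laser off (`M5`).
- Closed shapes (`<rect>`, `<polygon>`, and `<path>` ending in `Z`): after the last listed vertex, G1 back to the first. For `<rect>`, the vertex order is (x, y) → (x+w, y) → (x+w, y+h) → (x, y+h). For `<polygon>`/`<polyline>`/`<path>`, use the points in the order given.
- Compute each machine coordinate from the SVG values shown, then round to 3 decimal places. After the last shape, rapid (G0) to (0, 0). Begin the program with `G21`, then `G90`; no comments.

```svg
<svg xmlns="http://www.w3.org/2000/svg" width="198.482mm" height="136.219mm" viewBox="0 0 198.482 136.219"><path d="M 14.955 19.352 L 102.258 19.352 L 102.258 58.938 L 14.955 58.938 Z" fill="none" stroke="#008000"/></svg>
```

1 u = 1 mm; y_m = 136.219 − y.

[1] `<path>` rectangle, #008000→cut S817 F1293: (14.955,116.867) → (102.258,116.867) → (102.258,77.281) → (14.955,77.281) → (14.955,116.867) (closed)

G21
G90
G0 X14.955 Y116.867
M4 S817
G1 X102.258 Y116.867 F1293
G1 X102.258 Y77.281
G1 X14.955 Y77.281
G1 X14.955 Y116.867
M5
G0 X0.000 Y0.000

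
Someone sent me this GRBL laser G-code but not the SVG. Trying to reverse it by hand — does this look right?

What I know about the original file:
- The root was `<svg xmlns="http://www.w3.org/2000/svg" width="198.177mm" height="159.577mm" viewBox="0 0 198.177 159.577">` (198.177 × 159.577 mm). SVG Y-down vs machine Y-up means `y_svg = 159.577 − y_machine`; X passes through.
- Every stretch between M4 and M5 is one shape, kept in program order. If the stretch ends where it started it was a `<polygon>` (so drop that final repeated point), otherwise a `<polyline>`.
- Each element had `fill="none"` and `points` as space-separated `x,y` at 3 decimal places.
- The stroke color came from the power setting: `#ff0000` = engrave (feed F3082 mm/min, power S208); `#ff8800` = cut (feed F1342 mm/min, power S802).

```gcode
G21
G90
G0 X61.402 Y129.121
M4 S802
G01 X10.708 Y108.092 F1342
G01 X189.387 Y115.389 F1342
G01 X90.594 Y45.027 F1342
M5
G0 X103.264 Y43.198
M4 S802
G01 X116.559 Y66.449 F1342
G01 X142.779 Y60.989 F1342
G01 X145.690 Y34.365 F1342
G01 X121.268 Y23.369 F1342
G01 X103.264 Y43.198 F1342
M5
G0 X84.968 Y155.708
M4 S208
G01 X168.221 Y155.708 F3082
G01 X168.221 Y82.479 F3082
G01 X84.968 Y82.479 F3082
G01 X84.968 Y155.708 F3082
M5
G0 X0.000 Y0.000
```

<svg xmlns="http://www.w3.org/2000/svg" width="198.177mm" height="159.577mm" viewBox="0 0 198.177 159.577">
  <polyline points="61.402,30.456 10.708,51.485 189.387,44.188 90.594,114.550" fill="none" stroke="#ff8800"/>
  <polygon points="103.264,116.379 116.559,93.128 142.779,98.588 145.690,125.212 121.268,136.208" fill="none" stroke="#ff8800"/>
  <polygon points="84.968,3.869 168.221,3.869 168.221,77.098 84.968,77.098" fill="none" stroke="#ff0000"/>
</svg>

Machine Y-up, SVG Y-down with viewBox height 159.577, so y_svg = 159.577 − y_machine; X carries over.

Run 1: the run's S802 means `#ff8800` (cut). The run is open, so emit a `<polyline>` with points (Y-flipped): 61.402,30.456 10.708,51.485 189.387,44.188 90.594,114.550.

Run 2: power S802 maps to stroke `#ff8800` (cut). The run returns to its start, so emit a `<polygon>` with points (Y-flipped): 103.264,116.379 116.559,93.128 142.779,98.588 145.690,125.212 121.268,136.208.

Run 3: the run's S208 means `#ff0000` (engrave). The run returns to its start, so emit a `<polygon>` with points (Y-flipped): 84.968,3.869 168.221,3.869 168.221,77.098 84.968,77.098.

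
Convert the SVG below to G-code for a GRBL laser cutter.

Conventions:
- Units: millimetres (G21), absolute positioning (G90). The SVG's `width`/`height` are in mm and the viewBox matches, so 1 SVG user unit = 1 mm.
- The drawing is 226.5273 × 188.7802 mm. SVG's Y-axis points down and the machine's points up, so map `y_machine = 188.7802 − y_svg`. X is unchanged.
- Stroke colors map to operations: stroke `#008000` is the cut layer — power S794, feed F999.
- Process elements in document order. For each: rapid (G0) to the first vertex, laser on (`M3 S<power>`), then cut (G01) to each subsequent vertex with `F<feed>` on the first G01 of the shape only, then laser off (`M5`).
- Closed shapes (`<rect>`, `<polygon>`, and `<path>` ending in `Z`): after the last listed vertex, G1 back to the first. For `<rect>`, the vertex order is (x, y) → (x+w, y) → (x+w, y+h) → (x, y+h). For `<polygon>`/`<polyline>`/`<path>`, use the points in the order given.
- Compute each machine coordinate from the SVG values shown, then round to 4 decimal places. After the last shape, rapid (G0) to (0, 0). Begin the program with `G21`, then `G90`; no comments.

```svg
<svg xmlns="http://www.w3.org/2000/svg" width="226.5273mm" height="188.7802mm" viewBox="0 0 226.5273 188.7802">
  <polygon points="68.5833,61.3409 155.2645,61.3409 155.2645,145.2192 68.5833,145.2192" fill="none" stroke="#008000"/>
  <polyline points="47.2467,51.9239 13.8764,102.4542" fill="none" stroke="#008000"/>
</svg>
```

G21
G90
G0 X68.5833 Y127.4393
M3 S794
G01 X155.2645 Y127.4393 F999
G01 X155.2645 Y43.5610
G01 X68.5833 Y43.5610
G01 X68.5833 Y127.4393
M5
G0 X47.2467 Y136.8563
M3 S794
G01 X13.8764 Y86.3260 F999
M5
G0 X0.0000 Y0.0000

Since the viewBox matches the mm dimensions, user units are millimetres directly. The only transform is the Y-flip y_m = 188.7802 − y_svg.

Shape 1 is a rectangle drawn with `<polygon>`. Its stroke #008000 means cut at S794, F999. After flipping Y the toolpath is (68.5833,127.4393) → (155.2645,127.4393) → (155.2645,43.5610) → (68.5833,43.5610) → (68.5833,127.4393), returning to the start.

Shape 2 is a line segment drawn with `<polyline>`. Its stroke #008000 means cut at S794, F999. After flipping Y the toolpath is (47.2467,136.8563) → (13.8764,86.3260).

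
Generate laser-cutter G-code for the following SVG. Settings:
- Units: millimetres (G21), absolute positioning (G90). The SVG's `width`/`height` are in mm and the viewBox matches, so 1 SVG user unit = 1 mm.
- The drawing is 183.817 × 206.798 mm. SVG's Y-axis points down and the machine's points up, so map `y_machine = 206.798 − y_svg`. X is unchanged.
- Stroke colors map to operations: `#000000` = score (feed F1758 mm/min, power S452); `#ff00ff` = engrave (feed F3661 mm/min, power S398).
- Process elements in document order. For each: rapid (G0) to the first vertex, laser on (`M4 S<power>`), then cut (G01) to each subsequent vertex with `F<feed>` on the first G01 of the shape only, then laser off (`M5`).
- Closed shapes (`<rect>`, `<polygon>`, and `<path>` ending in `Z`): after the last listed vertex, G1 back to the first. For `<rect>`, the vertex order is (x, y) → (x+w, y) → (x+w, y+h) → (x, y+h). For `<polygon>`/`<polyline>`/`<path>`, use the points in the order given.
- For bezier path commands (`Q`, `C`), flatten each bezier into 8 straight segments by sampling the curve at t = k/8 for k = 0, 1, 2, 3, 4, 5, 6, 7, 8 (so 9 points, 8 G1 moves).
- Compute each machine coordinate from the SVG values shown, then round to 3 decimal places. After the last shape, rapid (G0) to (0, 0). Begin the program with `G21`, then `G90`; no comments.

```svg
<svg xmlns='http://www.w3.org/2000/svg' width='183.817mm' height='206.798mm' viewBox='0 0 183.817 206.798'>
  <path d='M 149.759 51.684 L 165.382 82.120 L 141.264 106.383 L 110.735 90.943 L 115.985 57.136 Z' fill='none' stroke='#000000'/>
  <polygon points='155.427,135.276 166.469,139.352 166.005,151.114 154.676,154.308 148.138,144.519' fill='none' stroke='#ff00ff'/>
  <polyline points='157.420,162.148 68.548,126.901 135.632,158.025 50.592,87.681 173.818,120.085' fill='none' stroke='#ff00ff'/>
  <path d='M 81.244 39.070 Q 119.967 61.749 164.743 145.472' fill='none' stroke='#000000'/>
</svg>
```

viewBox `0 0 183.817 206.798` with mm width/height → 1 unit = 1 mm. Flip: y_m = 206.798 − y_svg.

**Shape 1** — `<path>` regular polygon, stroke `#000000` → score (S452, F1758). Machine vertices: (149.759,155.114) → (165.382,124.678) → (141.264,100.415) → (110.735,115.855) → (115.985,149.662) → (149.759,155.114). Closed: final G1 returns to the first vertex.

**Shape 2** — `<polygon>` regular polygon, stroke `#ff00ff` → engrave (S398, F3661). Machine vertices: (155.427,71.522) → (166.469,67.446) → (166.005,55.684) → (154.676,52.490) → (148.138,62.279) → (155.427,71.522). Closed: final G1 returns to the first vertex.

**Shape 3** — `<polyline>` open polyline, stroke `#ff00ff` → engrave (S398, F3661). Machine vertices: (157.420,44.650) → (68.548,79.897) → (135.632,48.773) → (50.592,119.117) → (173.818,86.713). Open path.

**Shape 4** — `<path>` quadratic bezier, stroke `#000000` → score (S452, F1758). Control points (SVG): P0=(81.244,39.070), P1=(119.967,61.749), P2=(164.743,145.472); sampled at t=k/8. Machine vertices: (81.244,167.728) → (91.019,161.104) → (100.984,152.573) → (111.137,142.134) → (121.480,129.788) → (132.012,115.534) → (142.733,99.372) → (153.644,81.303) → (164.743,61.326). Open path.

G21
G90
G0 X149.759 Y155.114
M4 S452
G01 X165.382 Y124.678 F1758
G01 X141.264 Y100.415
G01 X110.735 Y115.855
G01 X115.985 Y149.662
G01 X149.759 Y155.114
M5
G0 X155.427 Y71.522
M4 S398
G01 X166.469 Y67.446 F3661
G01 X166.005 Y55.684
G01 X154.676 Y52.490
G01 X148.138 Y62.279
G01 X155.427 Y71.522
M5
G0 X157.420 Y44.650
M4 S398
G01 X68.548 Y79.897 F3661
G01 X135.632 Y48.773
G01 X50.592 Y119.117
G01 X173.818 Y86.713
M5
G0 X81.244 Y167.728
M4 S452
G01 X91.019 Y161.104 F1758
G01 X100.984 Y152.573
G01 X111.137 Y142.134
G01 X121.480 Y129.788
G01 X132.012 Y115.534
G01 X142.733 Y99.372
G01 X153.644 Y81.303
G01 X164.743 Y61.326
M5
G0 X0.000 Y0.000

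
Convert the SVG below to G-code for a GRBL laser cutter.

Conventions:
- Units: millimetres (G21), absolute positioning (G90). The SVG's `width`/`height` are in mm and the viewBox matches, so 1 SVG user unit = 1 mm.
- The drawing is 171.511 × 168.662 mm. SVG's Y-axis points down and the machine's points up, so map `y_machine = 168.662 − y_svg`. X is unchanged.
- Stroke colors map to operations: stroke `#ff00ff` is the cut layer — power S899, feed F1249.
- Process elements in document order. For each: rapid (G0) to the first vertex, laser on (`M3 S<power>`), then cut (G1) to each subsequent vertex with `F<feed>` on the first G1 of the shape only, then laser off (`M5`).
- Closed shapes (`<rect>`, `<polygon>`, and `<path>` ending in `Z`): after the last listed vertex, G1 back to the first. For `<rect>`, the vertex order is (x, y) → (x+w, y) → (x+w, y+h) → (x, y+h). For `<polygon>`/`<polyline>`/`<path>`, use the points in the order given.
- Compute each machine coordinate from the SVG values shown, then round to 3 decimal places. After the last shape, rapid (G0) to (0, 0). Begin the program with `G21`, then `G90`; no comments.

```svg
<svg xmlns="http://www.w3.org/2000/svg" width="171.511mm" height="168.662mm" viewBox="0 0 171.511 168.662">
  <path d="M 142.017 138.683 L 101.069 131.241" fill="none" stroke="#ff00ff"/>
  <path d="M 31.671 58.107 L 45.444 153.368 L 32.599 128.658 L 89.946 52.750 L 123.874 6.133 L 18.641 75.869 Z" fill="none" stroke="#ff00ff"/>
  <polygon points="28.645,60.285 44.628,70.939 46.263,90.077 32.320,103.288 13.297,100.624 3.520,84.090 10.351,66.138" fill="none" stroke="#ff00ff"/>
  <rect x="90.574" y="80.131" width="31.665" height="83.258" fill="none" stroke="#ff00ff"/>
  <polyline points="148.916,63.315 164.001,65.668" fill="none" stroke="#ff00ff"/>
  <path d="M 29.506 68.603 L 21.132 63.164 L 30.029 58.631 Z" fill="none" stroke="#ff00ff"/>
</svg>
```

G21
G90
G0 X142.017 Y29.979
M3 S899
G1 X101.069 Y37.421 F1249
M5
G0 X31.671 Y110.555
M3 S899
G1 X45.444 Y15.294 F1249
G1 X32.599 Y40.004
G1 X89.946 Y115.912
G1 X123.874 Y162.529
G1 X18.641 Y92.793
G1 X31.671 Y110.555
M5
G0 X28.645 Y108.377
M3 S899
G1 X44.628 Y97.723 F1249
G1 X46.263 Y78.585
G1 X32.320 Y65.374
G1 X13.297 Y68.038
G1 X3.520 Y84.572
G1 X10.351 Y102.524
G1 X28.645 Y108.377
M5
G0 X90.574 Y88.531
M3 S899
G1 X122.239 Y88.531 F1249
G1 X122.239 Y5.273
G1 X90.574 Y5.273
G1 X90.574 Y88.531
M5
G0 X148.916 Y105.347
M3 S899
G1 X164.001 Y102.994 F1249
M5
G0 X29.506 Y100.059
M3 S899
G1 X21.132 Y105.498 F1249
G1 X30.029 Y110.031
G1 X29.506 Y100.059
M5
G0 X0.000 Y0.000

viewBox `0 0 171.511 168.662` with mm width/height → 1 unit = 1 mm. Flip: y_m = 168.662 − y_svg.

**Shape 1** — `<path>` line segment, stroke `#ff00ff` → cut (S899, F1249). Machine vertices: (142.017,29.979) → (101.069,37.421). Open path.

**Shape 2** — `<path>` closed polygon, stroke `#ff00ff` → cut (S899, F1249). Machine vertices: (31.671,110.555) → (45.444,15.294) → (32.599,40.004) → (89.946,115.912) → (123.874,162.529) → (18.641,92.793) → (31.671,110.555). Closed: final G1 returns to the first vertex.

**Shape 3** — `<polygon>` regular polygon, stroke `#ff00ff` → cut (S899, F1249). Machine vertices: (28.645,108.377) → (44.628,97.723) → (46.263,78.585) → (32.320,65.374) → (13.297,68.038) → (3.520,84.572) → (10.351,102.524) → (28.645,108.377). Closed: final G1 returns to the first vertex.

**Shape 4** — `<rect>` rectangle, stroke `#ff00ff` → cut (S899, F1249). Machine vertices: (90.574,88.531) → (122.239,88.531) → (122.239,5.273) → (90.574,5.273) → (90.574,88.531). Closed: final G1 returns to the first vertex.

**Shape 5** — `<polyline>` line segment, stroke `#ff00ff` → cut (S899, F1249). Machine vertices: (148.916,105.347) → (164.001,102.994). Open path.

**Shape 6** — `<path>` regular polygon, stroke `#ff00ff` → cut (S899, F1249). Machine vertices: (29.506,100.059) → (21.132,105.498) → (30.029,110.031) → (29.506,100.059). Closed: final G1 returns to the first vertex.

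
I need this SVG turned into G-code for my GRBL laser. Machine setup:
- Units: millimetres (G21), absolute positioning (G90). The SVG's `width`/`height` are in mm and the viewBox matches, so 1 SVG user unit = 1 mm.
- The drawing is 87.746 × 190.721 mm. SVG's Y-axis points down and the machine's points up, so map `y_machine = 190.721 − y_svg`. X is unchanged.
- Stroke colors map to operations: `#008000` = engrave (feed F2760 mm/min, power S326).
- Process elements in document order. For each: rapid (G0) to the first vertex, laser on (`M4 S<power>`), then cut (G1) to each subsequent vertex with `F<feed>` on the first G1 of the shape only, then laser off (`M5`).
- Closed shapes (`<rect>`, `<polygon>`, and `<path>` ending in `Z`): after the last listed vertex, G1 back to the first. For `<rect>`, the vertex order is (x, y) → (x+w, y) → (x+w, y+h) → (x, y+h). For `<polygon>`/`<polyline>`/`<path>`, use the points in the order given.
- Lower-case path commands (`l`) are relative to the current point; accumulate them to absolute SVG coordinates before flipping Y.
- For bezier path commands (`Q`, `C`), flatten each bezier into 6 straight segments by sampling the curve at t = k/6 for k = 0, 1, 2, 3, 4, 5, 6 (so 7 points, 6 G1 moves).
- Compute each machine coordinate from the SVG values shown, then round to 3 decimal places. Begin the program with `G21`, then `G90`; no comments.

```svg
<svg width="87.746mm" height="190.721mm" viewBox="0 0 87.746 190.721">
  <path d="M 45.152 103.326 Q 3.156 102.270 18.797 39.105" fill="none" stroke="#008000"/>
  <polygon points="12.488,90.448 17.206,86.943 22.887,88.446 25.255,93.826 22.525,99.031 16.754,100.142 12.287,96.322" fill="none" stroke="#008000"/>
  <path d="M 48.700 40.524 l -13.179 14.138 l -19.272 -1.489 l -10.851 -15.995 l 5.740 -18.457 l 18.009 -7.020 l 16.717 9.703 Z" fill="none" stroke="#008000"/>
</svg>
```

viewBox `0 0 87.746 190.721` with mm width/height → 1 unit = 1 mm. Flip: y_m = 190.721 − y_svg.

**Shape 1** — `<path>` quadratic bezier, stroke `#008000` → engrave (S326, F2760). Control points (SVG): P0=(45.152,103.326), P1=(3.156,102.270), P2=(18.797,39.105); sampled at t=k/6. Machine vertices: (45.152,87.395) → (32.754,89.472) → (23.559,95.000) → (17.565,103.978) → (14.774,116.407) → (15.184,132.286) → (18.797,151.616). Open path.

**Shape 2** — `<polygon>` regular polygon, stroke `#008000` → engrave (S326, F2760). Machine vertices: (12.488,100.273) → (17.206,103.778) → (22.887,102.275) → (25.255,96.895) → (22.525,91.690) → (16.754,90.579) → (12.287,94.399) → (12.488,100.273). Closed: final G1 returns to the first vertex.

**Shape 3** — `<path>` regular polygon, stroke `#008000` → engrave (S326, F2760). Machine vertices: (48.700,150.197) → (35.521,136.059) → (16.249,137.548) → (5.398,153.543) → (11.138,172.000) → (29.147,179.020) → (45.864,169.317) → (48.700,150.197). Closed: final G1 returns to the first vertex.

G21
G90
G0 X45.152 Y87.395
M4 S326
G1 X32.754 Y89.472 F2760
G1 X23.559 Y95.000
G1 X17.565 Y103.978
G1 X14.774 Y116.407
G1 X15.184 Y132.286
G1 X18.797 Y151.616
M5
G0 X12.488 Y100.273
M4 S326
G1 X17.206 Y103.778 F2760
G1 X22.887 Y102.275
G1 X25.255 Y96.895
G1 X22.525 Y91.690
G1 X16.754 Y90.579
G1 X12.287 Y94.399
G1 X12.488 Y100.273
M5
G0 X48.700 Y150.197
M4 S326
G1 X35.521 Y136.059 F2760
G1 X16.249 Y137.548
G1 X5.398 Y153.543
G1 X11.138 Y172.000
G1 X29.147 Y179.020
G1 X45.864 Y169.317
G1 X48.700 Y150.197
M5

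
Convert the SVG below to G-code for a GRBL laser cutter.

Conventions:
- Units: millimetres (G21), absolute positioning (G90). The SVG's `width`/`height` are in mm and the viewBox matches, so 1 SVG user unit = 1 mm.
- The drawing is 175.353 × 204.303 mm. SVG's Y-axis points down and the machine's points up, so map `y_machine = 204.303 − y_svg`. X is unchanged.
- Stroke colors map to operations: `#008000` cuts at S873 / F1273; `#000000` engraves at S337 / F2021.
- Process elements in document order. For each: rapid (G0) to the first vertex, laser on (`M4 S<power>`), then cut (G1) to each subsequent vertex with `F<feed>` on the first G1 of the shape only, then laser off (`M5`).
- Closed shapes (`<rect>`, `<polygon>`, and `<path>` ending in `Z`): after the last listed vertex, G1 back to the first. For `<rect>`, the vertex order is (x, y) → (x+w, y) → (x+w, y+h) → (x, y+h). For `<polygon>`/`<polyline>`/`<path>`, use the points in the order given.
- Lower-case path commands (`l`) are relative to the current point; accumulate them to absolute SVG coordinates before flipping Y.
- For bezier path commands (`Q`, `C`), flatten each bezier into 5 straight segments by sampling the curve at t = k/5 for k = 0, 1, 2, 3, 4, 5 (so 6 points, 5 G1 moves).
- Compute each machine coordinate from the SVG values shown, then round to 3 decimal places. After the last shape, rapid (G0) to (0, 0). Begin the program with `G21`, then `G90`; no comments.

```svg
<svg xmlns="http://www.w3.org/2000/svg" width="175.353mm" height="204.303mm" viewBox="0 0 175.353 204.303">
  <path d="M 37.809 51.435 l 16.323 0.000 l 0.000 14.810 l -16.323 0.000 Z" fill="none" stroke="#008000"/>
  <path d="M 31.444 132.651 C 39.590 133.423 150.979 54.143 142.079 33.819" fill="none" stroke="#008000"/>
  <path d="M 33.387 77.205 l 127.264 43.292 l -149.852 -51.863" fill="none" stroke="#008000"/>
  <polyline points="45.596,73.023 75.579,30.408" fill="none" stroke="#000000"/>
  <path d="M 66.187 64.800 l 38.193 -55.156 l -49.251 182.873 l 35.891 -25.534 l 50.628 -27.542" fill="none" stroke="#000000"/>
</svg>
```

1 u = 1 mm; y_m = 204.303 − y.

[1] `<path>` rectangle, #008000→cut S873 F1273: (37.809,152.868) → (54.132,152.868) → (54.132,138.058) → (37.809,138.058) → (37.809,152.868) (closed)

[2] `<path>` cubic bezier, #008000→cut S873 F1273: (31.444,71.652) → (46.933,79.683) → (76.470,100.254) → (109.326,126.693) → (134.773,152.327) → (142.079,170.484)

[3] `<path>` open polyline, #008000→cut S873 F1273: (33.387,127.098) → (160.651,83.806) → (10.799,135.669)

[4] `<polyline>` line segment, #000000→engrave S337 F2021: (45.596,131.280) → (75.579,173.895)

[5] `<path>` open polyline, #000000→engrave S337 F2021: (66.187,139.503) → (104.380,194.659) → (55.129,11.786) → (91.020,37.320) → (141.648,64.862)

G21
G90
G0 X37.809 Y152.868
M4 S873
G1 X54.132 Y152.868 F1273
G1 X54.132 Y138.058
G1 X37.809 Y138.058
G1 X37.809 Y152.868
M5
G0 X31.444 Y71.652
M4 S873
G1 X46.933 Y79.683 F1273
G1 X76.470 Y100.254
G1 X109.326 Y126.693
G1 X134.773 Y152.327
G1 X142.079 Y170.484
M5
G0 X33.387 Y127.098
M4 S873
G1 X160.651 Y83.806 F1273
G1 X10.799 Y135.669
M5
G0 X45.596 Y131.280
M4 S337
G1 X75.579 Y173.895 F2021
M5
G0 X66.187 Y139.503
M4 S337
G1 X104.380 Y194.659 F2021
G1 X55.129 Y11.786
G1 X91.020 Y37.320
G1 X141.648 Y64.862
M5
G0 X0.000 Y0.000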